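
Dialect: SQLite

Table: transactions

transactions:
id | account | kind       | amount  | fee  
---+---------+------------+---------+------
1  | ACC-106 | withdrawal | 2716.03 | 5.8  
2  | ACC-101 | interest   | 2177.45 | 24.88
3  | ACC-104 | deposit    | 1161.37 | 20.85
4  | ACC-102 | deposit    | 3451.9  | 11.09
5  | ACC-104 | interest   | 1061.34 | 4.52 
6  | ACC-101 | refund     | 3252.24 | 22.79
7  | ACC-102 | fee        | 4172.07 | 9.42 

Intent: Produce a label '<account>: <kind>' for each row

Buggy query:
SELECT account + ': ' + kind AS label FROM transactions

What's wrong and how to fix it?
Bug: '+' is numeric addition; on text columns SQLite converts them to 0 instead of concatenating

Fix: Replace + with || to concatenate text

Corrected query:
SELECT account || ': ' || kind AS label FROM transactions

Result:
label              
-------------------
ACC-106: withdrawal
ACC-101: interest  
ACC-104: deposit   
ACC-102: deposit   
ACC-104: interest  
ACC-101: refund    
ACC-102: fee       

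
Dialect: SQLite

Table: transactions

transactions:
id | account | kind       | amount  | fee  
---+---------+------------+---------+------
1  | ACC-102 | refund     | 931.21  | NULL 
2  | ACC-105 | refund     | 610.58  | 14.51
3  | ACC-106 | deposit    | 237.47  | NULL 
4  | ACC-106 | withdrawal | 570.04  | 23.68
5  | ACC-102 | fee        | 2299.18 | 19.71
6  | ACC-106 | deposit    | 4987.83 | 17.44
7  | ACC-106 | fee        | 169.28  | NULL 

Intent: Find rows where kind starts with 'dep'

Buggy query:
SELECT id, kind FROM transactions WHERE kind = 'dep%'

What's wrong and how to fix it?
Bug: '=' compares the literal string including the % character; pattern matching needs LIKE

Fix: Replace '=' with LIKE so 'dep%' is treated as a pattern

Corrected query:
SELECT id, kind FROM transactions WHERE kind LIKE 'dep%'

Result:
id | kind   
---+--------
3  | deposit
6  | deposit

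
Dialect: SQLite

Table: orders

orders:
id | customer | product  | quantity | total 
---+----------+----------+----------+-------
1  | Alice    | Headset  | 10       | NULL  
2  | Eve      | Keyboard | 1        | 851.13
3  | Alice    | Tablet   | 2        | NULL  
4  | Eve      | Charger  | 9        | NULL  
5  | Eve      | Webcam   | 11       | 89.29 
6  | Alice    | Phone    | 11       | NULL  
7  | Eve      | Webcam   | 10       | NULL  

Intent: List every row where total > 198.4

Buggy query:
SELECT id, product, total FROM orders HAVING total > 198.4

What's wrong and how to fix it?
Bug: HAVING filters the output of aggregation, but this query has no GROUP BY and no aggregate functions, so SQLite rejects it (HAVING clause on a non-aggregate query); the condition here is per row

Fix: Use WHERE for row-level filtering

Corrected query:
SELECT id, product, total FROM orders WHERE total > 198.4

Result:
id | product  | total 
---+----------+-------
2  | Keyboard | 851.13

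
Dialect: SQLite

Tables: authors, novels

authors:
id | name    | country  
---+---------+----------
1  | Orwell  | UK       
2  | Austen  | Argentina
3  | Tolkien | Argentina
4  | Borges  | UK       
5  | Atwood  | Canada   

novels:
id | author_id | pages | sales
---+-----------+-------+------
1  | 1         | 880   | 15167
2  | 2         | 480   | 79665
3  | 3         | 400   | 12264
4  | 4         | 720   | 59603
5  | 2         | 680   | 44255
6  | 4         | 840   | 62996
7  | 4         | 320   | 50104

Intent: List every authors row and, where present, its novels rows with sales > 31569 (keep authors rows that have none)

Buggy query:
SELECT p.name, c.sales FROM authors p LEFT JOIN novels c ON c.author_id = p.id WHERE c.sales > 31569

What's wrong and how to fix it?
Bug: A WHERE condition on the right-hand table after LEFT JOIN drops unmatched parents

Fix: Put 'c.sales > 31569' in the JOIN's ON clause instead of WHERE

Corrected query:
SELECT p.name, c.sales FROM authors p LEFT JOIN novels c ON c.author_id = p.id AND c.sales > 31569

Result:
name    | sales
--------+------
Orwell  | NULL 
Austen  | 44255
Austen  | 79665
Tolkien | NULL 
Borges  | 50104
Borges  | 59603
Borges  | 62996
Atwood  | NULL 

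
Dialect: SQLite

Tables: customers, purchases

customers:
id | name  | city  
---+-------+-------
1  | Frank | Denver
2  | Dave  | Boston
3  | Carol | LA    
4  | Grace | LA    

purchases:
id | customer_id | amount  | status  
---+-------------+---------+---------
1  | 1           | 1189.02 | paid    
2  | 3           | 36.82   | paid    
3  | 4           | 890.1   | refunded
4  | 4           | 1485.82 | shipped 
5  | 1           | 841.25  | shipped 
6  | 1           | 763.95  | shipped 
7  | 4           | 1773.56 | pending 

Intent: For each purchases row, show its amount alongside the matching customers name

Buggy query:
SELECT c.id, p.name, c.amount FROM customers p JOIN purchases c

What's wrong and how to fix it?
Bug: JOIN with no ON clause produces a cartesian product; every purchases row pairs with every customers row

Fix: Specify the join condition linking the foreign key to the parent id

Corrected query:
SELECT c.id, p.name, c.amount FROM customers p JOIN purchases c ON c.customer_id = p.id

Result:
id | name  | amount 
---+-------+--------
1  | Frank | 1189.02
2  | Carol | 36.82  
3  | Grace | 890.1  
4  | Grace | 1485.82
5  | Frank | 841.25 
6  | Frank | 763.95 
7  | Grace | 1773.56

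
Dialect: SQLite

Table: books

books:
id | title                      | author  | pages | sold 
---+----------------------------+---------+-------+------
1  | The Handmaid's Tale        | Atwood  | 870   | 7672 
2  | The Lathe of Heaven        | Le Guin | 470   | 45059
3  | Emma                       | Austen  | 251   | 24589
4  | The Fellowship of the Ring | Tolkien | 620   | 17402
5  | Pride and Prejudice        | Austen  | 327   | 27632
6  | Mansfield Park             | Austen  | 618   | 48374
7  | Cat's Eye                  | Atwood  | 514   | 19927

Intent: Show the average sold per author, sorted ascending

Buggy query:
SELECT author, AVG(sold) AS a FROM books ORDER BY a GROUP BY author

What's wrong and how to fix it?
Bug: ORDER BY appears before GROUP BY; SQL clause order requires GROUP BY first

Fix: Reorder: SELECT … FROM … GROUP BY … ORDER BY …

Corrected query:
SELECT author, AVG(sold) AS a FROM books GROUP BY author ORDER BY a

Result:
author  | a           
--------+-------------
Atwood  | 13799.5     
Tolkien | 17402       
Austen  | 33531.666667
Le Guin | 45059       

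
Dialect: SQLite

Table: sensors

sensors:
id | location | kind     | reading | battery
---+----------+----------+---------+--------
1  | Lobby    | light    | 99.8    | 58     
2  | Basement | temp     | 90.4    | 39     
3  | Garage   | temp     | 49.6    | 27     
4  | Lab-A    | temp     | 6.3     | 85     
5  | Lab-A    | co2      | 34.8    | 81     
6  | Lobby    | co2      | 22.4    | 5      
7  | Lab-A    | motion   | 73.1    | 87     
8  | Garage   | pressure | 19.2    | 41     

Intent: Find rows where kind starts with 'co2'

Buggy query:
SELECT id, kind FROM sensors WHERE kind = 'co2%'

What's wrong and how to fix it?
Bug: '=' compares the literal string including the % character; pattern matching needs LIKE

Fix: Use LIKE for wildcard pattern matching

Corrected query:
SELECT id, kind FROM sensors WHERE kind LIKE 'co2%'

Result:
id | kind
---+-----
5  | co2 
6  | co2 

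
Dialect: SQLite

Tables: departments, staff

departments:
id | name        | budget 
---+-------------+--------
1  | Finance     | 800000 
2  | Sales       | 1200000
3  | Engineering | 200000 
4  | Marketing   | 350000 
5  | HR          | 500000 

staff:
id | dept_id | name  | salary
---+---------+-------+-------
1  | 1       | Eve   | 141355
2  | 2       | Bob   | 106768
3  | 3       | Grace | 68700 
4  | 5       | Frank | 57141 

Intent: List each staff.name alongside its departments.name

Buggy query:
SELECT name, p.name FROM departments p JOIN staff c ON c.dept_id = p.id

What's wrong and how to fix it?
Bug: 'name' exists in both joined tables, so the database can't tell which one is meant

Fix: Qualify the column with its table alias (c.name)

Corrected query:
SELECT c.name, p.name FROM departments p JOIN staff c ON c.dept_id = p.id

Result:
name  | name       
------+------------
Eve   | Finance    
Bob   | Sales      
Grace | Engineering
Frank | HR         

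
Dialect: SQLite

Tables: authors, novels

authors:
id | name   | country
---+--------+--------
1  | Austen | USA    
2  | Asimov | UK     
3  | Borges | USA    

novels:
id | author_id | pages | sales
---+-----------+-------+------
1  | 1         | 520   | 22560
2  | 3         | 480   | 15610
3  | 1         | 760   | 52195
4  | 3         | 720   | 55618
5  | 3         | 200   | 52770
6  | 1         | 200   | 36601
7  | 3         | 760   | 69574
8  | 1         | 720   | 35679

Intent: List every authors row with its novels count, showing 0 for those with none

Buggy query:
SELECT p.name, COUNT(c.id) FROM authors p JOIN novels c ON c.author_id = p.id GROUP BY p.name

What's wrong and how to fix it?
Bug: An inner join excludes parents with zero children

Fix: Use LEFT JOIN so parents without children still appear (COUNT(c.id) gives 0)

Corrected query:
SELECT p.name, COUNT(c.id) FROM authors p LEFT JOIN novels c ON c.author_id = p.id GROUP BY p.name

Result:
name   | COUNT(c.id)
-------+------------
Asimov | 0          
Austen | 4          
Borges | 4          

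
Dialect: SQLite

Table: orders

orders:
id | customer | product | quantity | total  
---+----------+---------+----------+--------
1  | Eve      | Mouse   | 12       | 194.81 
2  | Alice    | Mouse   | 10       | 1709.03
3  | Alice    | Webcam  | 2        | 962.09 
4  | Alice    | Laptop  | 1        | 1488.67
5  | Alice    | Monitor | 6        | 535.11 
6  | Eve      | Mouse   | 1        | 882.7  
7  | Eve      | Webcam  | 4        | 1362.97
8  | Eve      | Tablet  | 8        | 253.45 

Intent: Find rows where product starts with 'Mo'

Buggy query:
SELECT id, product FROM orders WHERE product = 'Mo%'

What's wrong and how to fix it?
Bug: '=' compares the literal string including the % character; pattern matching needs LIKE

Fix: Use LIKE for wildcard pattern matching

Corrected query:
SELECT id, product FROM orders WHERE product LIKE 'Mo%'

Result:
id | product
---+--------
1  | Mouse  
2  | Mouse  
5  | Monitor
6  | Mouse  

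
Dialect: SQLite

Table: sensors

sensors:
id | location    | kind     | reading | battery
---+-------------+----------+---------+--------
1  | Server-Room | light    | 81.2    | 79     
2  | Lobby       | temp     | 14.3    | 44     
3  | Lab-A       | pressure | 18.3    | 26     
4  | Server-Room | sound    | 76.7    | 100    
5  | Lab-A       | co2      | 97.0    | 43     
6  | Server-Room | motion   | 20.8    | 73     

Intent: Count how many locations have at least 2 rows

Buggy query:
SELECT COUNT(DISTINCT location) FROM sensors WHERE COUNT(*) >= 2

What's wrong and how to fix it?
Bug: COUNT(*) cannot appear in WHERE; the per-group count doesn't exist yet

Fix: Use a subquery that GROUPs and filters with HAVING, then count its rows

Corrected query:
SELECT COUNT(*) FROM (SELECT location FROM sensors GROUP BY location HAVING COUNT(*) >= 2)

Result:
COUNT(*)
--------
2       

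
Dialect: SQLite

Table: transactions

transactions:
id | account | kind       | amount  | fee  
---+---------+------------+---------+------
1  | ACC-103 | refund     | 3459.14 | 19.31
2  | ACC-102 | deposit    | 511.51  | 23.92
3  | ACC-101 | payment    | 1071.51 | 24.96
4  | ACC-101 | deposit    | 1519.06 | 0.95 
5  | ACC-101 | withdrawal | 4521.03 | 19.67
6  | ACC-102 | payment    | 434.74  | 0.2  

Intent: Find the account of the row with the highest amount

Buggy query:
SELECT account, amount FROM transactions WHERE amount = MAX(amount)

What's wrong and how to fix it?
Bug: MAX(amount) is an aggregate and cannot be used directly in WHERE

Fix: Use a subquery: WHERE amount = (SELECT MAX(amount) FROM transactions)

Corrected query:
SELECT account, amount FROM transactions WHERE amount = (SELECT MAX(amount) FROM transactions)

Result:
account | amount 
--------+--------
ACC-101 | 4521.03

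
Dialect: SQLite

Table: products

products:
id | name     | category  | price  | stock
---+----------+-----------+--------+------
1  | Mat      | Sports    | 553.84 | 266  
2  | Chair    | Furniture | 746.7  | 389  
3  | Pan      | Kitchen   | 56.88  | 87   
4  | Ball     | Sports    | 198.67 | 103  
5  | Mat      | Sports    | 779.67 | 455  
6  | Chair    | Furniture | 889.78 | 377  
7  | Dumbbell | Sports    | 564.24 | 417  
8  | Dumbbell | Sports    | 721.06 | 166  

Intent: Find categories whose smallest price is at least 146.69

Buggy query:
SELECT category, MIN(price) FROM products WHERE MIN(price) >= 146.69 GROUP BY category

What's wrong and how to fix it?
Bug: Aggregates like MIN are computed per group after WHERE runs

Fix: Use HAVING for the per-group MIN condition

Corrected query:
SELECT category, MIN(price) FROM products GROUP BY category HAVING MIN(price) >= 146.69

Result:
category  | MIN(price)
----------+-----------
Furniture | 746.7     
Sports    | 198.67    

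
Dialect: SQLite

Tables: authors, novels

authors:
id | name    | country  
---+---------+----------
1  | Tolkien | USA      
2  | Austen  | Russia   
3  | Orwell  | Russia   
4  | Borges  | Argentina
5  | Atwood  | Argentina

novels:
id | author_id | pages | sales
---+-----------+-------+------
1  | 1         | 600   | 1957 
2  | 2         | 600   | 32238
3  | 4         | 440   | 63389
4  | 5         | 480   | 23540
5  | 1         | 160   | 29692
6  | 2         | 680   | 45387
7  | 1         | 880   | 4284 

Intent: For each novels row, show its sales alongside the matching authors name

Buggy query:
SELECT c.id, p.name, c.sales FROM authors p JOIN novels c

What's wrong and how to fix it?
Bug: Missing join condition: each novels row is matched to all authors rows instead of just its own

Fix: Add ON c.author_id = p.id to the JOIN

Corrected query:
SELECT c.id, p.name, c.sales FROM authors p JOIN novels c ON c.author_id = p.id

Result:
id | name    | sales
---+---------+------
1  | Tolkien | 1957 
2  | Austen  | 32238
3  | Borges  | 63389
4  | Atwood  | 23540
5  | Tolkien | 29692
6  | Austen  | 45387
7  | Tolkien | 4284 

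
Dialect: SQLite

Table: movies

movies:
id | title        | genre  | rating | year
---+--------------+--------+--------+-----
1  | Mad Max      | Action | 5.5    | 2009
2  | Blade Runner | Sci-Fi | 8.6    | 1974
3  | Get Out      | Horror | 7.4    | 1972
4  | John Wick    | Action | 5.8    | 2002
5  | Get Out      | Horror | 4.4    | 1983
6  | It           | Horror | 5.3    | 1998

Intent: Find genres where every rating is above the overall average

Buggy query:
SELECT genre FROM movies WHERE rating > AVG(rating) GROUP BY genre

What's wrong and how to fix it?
Bug: AVG() is an aggregate; it can't sit directly in WHERE

Fix: Compute the overall average in a scalar subquery and compare each group's MIN against it in HAVING

Corrected query:
SELECT genre FROM movies GROUP BY genre HAVING MIN(rating) > (SELECT AVG(rating) FROM movies)

Result:
genre 
------
Sci-Fi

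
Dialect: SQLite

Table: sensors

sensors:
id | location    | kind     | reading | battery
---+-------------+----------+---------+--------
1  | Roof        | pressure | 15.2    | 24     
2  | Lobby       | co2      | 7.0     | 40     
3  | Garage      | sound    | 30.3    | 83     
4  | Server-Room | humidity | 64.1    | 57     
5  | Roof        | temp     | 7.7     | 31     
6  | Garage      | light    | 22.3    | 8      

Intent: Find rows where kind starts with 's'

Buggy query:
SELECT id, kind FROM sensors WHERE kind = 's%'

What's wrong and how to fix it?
Bug: Wildcards only work with LIKE; '=' treats '%' as a literal character

Fix: Use LIKE for wildcard pattern matching

Corrected query:
SELECT id, kind FROM sensors WHERE kind LIKE 's%'

Result:
id | kind 
---+------
3  | sound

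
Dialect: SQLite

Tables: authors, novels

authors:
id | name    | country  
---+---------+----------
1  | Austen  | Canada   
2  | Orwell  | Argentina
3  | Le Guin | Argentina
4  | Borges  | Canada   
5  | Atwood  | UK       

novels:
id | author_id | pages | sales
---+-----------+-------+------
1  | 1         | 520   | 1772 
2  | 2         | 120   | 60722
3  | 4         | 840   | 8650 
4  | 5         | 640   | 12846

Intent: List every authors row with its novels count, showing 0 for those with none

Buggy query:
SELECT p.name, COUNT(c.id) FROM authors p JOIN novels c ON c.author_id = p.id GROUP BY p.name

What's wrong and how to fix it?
Bug: An inner join excludes parents with zero children

Fix: Switch to LEFT JOIN to retain unmatched parent rows

Corrected query:
SELECT p.name, COUNT(c.id) FROM authors p LEFT JOIN novels c ON c.author_id = p.id GROUP BY p.name

Result:
name    | COUNT(c.id)
--------+------------
Atwood  | 1          
Austen  | 1          
Borges  | 1          
Le Guin | 0          
Orwell  | 1          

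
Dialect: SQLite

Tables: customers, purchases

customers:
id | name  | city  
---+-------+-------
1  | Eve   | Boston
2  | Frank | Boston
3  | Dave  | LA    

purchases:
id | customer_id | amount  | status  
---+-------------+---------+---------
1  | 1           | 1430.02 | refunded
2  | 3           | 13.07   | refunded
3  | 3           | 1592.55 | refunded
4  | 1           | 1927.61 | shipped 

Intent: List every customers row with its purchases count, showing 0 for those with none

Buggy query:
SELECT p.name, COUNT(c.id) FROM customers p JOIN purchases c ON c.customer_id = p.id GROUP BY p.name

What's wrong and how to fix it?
Bug: INNER JOIN drops customers rows that have no matching purchases rows

Fix: Use LEFT JOIN so parents without children still appear (COUNT(c.id) gives 0)

Corrected query:
SELECT p.name, COUNT(c.id) FROM customers p LEFT JOIN purchases c ON c.customer_id = p.id GROUP BY p.name

Result:
name  | COUNT(c.id)
------+------------
Dave  | 2          
Eve   | 2          
Frank | 0          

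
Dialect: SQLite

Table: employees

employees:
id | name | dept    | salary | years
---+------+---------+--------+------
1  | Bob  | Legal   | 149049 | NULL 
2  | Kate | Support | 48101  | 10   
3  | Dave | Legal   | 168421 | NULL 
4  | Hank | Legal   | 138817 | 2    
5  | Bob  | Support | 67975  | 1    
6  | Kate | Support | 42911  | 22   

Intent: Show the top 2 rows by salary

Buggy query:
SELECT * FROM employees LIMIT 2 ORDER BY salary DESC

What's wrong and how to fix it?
Bug: ORDER BY cannot follow LIMIT; LIMIT is the final clause

Fix: Swap the clauses: ORDER BY first, then LIMIT

Corrected query:
SELECT * FROM employees ORDER BY salary DESC LIMIT 2

Result:
id | name | dept  | salary | years
---+------+-------+--------+------
3  | Dave | Legal | 168421 | NULL 
1  | Bob  | Legal | 149049 | NULL 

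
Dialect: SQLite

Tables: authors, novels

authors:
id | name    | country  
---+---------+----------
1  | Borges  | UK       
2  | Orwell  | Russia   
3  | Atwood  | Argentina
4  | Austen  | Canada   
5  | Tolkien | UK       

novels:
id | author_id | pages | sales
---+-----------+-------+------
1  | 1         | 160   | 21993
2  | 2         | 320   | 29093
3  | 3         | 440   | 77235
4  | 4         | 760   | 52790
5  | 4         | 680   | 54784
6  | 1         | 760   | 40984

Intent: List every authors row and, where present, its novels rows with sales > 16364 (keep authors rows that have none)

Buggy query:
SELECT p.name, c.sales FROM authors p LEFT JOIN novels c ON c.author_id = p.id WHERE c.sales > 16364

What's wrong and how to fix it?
Bug: A WHERE condition on the right-hand table after LEFT JOIN drops unmatched parents

Fix: Put 'c.sales > 16364' in the JOIN's ON clause instead of WHERE

Corrected query:
SELECT p.name, c.sales FROM authors p LEFT JOIN novels c ON c.author_id = p.id AND c.sales > 16364

Result:
name    | sales
--------+------
Borges  | 21993
Borges  | 40984
Orwell  | 29093
Atwood  | 77235
Austen  | 52790
Austen  | 54784
Tolkien | NULL 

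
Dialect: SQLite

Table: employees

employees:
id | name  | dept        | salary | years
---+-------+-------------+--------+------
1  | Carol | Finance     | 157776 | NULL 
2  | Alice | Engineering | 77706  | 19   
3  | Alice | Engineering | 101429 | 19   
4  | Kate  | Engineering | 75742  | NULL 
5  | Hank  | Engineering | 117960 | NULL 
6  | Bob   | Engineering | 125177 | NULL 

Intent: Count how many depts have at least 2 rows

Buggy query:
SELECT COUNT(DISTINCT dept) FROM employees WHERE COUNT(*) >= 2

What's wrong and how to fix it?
Bug: WHERE filters individual rows, not groups, so a group-level COUNT is invalid there

Fix: Use a subquery that GROUPs and filters with HAVING, then count its rows

Corrected query:
SELECT COUNT(*) FROM (SELECT dept FROM employees GROUP BY dept HAVING COUNT(*) >= 2)

Result:
COUNT(*)
--------
1       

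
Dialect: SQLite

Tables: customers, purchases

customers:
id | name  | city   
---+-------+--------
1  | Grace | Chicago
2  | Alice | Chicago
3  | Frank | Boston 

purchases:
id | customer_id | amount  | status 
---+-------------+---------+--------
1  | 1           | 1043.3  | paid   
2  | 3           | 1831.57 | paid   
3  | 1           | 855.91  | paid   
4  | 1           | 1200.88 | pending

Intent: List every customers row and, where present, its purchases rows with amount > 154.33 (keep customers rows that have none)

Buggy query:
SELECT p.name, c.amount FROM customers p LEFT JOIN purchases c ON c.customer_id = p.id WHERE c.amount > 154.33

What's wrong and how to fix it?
Bug: Filtering c.amount in WHERE discards the NULL rows produced by LEFT JOIN, turning it into an inner join

Fix: Move the right-table condition into the ON clause so unmatched parents are kept

Corrected query:
SELECT p.name, c.amount FROM customers p LEFT JOIN purchases c ON c.customer_id = p.id AND c.amount > 154.33

Result:
name  | amount 
------+--------
Grace | 855.91 
Grace | 1043.3 
Grace | 1200.88
Alice | NULL   
Frank | 1831.57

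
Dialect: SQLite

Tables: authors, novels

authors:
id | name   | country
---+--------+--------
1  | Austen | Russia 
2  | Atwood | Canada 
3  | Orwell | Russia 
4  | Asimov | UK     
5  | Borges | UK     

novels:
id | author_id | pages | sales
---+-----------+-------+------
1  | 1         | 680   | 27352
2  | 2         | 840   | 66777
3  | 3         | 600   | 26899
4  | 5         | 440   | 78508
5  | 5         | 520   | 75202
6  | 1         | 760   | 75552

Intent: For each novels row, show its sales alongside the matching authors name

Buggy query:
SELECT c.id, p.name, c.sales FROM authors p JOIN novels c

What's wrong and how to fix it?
Bug: Missing join condition: each novels row is matched to all authors rows instead of just its own

Fix: Add ON c.author_id = p.id to the JOIN

Corrected query:
SELECT c.id, p.name, c.sales FROM authors p JOIN novels c ON c.author_id = p.id

Result:
id | name   | sales
---+--------+------
1  | Austen | 27352
2  | Atwood | 66777
3  | Orwell | 26899
4  | Borges | 78508
5  | Borges | 75202
6  | Austen | 75552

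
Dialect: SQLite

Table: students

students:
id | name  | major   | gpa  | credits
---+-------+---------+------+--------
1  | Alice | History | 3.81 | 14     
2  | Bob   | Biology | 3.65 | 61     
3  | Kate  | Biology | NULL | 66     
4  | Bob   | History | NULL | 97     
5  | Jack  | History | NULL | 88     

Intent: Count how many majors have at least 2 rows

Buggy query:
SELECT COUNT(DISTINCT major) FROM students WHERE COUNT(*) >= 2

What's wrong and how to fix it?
Bug: WHERE filters individual rows, not groups, so a group-level COUNT is invalid there

Fix: Use a subquery that GROUPs and filters with HAVING, then count its rows

Corrected query:
SELECT COUNT(*) FROM (SELECT major FROM students GROUP BY major HAVING COUNT(*) >= 2)

Result:
COUNT(*)
--------
2       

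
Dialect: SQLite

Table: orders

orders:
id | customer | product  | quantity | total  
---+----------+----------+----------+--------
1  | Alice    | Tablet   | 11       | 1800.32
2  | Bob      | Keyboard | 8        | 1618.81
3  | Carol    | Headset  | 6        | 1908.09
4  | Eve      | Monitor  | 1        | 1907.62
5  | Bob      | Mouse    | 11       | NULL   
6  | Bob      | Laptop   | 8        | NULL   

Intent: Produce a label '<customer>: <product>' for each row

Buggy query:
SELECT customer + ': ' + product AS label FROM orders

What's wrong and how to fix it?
Bug: '+' is numeric addition; on text columns SQLite converts them to 0 instead of concatenating

Fix: Use the || operator for string concatenation

Corrected query:
SELECT customer || ': ' || product AS label FROM orders

Result:
label         
--------------
Alice: Tablet 
Bob: Keyboard 
Carol: Headset
Eve: Monitor  
Bob: Mouse    
Bob: Laptop   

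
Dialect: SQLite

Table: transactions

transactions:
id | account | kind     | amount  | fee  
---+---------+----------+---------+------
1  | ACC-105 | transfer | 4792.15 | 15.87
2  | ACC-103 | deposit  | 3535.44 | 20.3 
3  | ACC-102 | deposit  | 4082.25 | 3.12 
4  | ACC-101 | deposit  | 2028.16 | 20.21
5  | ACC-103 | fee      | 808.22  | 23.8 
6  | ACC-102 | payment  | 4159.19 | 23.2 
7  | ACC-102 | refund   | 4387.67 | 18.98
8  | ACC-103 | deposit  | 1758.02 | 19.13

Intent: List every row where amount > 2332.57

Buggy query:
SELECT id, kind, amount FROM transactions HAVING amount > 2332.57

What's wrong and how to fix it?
Bug: This is a non-aggregate query (no GROUP BY, no aggregates), so in SQLite the HAVING clause is invalid here; a row-level condition belongs in WHERE

Fix: Replace HAVING with WHERE since the condition applies to individual rows

Corrected query:
SELECT id, kind, amount FROM transactions WHERE amount > 2332.57

Result:
id | kind     | amount 
---+----------+--------
1  | transfer | 4792.15
2  | deposit  | 3535.44
3  | deposit  | 4082.25
6  | payment  | 4159.19
7  | refund   | 4387.67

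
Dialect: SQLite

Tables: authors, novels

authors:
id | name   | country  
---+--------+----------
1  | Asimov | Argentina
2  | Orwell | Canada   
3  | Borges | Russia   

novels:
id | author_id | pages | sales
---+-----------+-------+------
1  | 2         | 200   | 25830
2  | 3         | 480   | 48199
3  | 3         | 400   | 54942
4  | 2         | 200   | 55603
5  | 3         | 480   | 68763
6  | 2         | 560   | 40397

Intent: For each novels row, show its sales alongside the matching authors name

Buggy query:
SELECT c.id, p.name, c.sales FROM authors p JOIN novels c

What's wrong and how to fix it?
Bug: Missing join condition: each novels row is matched to all authors rows instead of just its own

Fix: Add ON c.author_id = p.id to the JOIN

Corrected query:
SELECT c.id, p.name, c.sales FROM authors p JOIN novels c ON c.author_id = p.id

Result:
id | name   | sales
---+--------+------
1  | Orwell | 25830
2  | Borges | 48199
3  | Borges | 54942
4  | Orwell | 55603
5  | Borges | 68763
6  | Orwell | 40397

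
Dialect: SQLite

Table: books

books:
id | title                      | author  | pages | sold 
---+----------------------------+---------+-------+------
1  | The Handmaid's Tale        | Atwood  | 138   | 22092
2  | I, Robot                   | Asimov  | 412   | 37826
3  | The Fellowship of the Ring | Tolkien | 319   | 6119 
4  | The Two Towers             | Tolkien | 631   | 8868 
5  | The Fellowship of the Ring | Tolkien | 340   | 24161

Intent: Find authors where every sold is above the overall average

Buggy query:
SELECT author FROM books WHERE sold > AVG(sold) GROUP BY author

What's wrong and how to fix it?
Bug: AVG() is an aggregate; it can't sit directly in WHERE

Fix: Compute the overall average in a scalar subquery and compare each group's MIN against it in HAVING

Corrected query:
SELECT author FROM books GROUP BY author HAVING MIN(sold) > (SELECT AVG(sold) FROM books)

Result:
author
------
Asimov
Atwood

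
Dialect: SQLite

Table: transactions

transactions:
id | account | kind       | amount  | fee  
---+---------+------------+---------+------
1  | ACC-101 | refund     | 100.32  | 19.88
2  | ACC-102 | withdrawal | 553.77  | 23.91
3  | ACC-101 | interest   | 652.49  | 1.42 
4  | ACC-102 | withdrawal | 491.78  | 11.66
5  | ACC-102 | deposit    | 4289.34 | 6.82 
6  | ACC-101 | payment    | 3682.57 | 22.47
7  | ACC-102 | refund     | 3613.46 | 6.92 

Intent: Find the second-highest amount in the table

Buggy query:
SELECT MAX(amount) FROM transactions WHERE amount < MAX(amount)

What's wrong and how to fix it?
Bug: MAX(amount) on the right of the comparison is an aggregate-in-WHERE error

Fix: Put the inner MAX in a scalar subquery

Corrected query:
SELECT MAX(amount) FROM transactions WHERE amount < (SELECT MAX(amount) FROM transactions)

Result:
MAX(amount)
-----------
3682.57    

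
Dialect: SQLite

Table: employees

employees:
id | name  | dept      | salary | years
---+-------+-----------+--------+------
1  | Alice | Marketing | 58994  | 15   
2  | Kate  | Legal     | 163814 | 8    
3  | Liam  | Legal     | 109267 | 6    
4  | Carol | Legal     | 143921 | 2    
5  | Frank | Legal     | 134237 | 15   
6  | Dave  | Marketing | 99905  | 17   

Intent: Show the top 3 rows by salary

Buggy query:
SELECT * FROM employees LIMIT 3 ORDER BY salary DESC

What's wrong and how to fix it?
Bug: ORDER BY cannot follow LIMIT; LIMIT is the final clause

Fix: Swap the clauses: ORDER BY first, then LIMIT

Corrected query:
SELECT * FROM employees ORDER BY salary DESC LIMIT 3

Result:
id | name  | dept  | salary | years
---+-------+-------+--------+------
2  | Kate  | Legal | 163814 | 8    
4  | Carol | Legal | 143921 | 2    
5  | Frank | Legal | 134237 | 15   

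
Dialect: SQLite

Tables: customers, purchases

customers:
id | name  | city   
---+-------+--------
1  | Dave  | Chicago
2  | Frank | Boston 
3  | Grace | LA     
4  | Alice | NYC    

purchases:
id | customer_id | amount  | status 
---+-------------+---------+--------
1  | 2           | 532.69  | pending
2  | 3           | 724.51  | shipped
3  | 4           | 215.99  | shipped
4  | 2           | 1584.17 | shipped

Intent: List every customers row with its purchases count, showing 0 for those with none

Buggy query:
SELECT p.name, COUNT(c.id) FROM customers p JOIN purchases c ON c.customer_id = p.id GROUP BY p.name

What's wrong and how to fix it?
Bug: An inner join excludes parents with zero children

Fix: Switch to LEFT JOIN to retain unmatched parent rows

Corrected query:
SELECT p.name, COUNT(c.id) FROM customers p LEFT JOIN purchases c ON c.customer_id = p.id GROUP BY p.name

Result:
name  | COUNT(c.id)
------+------------
Alice | 1          
Dave  | 0          
Frank | 2          
Grace | 1          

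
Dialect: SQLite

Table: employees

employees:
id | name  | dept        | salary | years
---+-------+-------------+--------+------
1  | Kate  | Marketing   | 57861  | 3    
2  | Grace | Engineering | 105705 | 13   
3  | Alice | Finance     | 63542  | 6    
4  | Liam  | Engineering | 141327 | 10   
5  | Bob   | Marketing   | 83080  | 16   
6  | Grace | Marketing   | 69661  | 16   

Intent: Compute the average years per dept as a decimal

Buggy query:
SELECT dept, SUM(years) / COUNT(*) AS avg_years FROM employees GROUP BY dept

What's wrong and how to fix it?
Bug: Both operands are integers, so '/' performs integer division and truncates

Fix: Cast one side to REAL so the division keeps the fractional part

Corrected query:
SELECT dept, SUM(years) * 1.0 / COUNT(*) AS avg_years FROM employees GROUP BY dept

Result:
dept        | avg_years
------------+----------
Engineering | 11.5     
Finance     | 6        
Marketing   | 11.666667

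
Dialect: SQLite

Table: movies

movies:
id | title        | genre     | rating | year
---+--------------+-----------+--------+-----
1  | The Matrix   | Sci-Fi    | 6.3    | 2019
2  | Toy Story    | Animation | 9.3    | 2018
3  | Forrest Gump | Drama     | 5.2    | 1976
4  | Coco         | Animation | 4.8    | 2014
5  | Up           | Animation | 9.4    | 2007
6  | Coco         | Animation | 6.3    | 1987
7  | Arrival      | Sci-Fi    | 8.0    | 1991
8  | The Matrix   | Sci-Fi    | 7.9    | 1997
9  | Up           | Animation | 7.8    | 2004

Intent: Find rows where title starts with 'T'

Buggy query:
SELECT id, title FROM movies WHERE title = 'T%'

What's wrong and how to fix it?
Bug: Wildcards only work with LIKE; '=' treats '%' as a literal character

Fix: Replace '=' with LIKE so 'T%' is treated as a pattern

Corrected query:
SELECT id, title FROM movies WHERE title LIKE 'T%'

Result:
id | title     
---+-----------
1  | The Matrix
2  | Toy Story 
8  | The Matrix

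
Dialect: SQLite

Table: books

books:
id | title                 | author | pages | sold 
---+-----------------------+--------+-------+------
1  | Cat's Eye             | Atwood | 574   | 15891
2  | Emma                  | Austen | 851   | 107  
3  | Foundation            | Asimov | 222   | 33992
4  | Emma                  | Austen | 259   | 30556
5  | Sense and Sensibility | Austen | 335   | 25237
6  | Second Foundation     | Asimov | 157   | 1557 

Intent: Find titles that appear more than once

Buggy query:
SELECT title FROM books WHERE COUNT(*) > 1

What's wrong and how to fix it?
Bug: WHERE can't reference COUNT(*); aggregates are computed after WHERE

Fix: Group first, then use HAVING for the count condition

Corrected query:
SELECT title FROM books GROUP BY title HAVING COUNT(*) > 1

Result:
title
-----
Emma 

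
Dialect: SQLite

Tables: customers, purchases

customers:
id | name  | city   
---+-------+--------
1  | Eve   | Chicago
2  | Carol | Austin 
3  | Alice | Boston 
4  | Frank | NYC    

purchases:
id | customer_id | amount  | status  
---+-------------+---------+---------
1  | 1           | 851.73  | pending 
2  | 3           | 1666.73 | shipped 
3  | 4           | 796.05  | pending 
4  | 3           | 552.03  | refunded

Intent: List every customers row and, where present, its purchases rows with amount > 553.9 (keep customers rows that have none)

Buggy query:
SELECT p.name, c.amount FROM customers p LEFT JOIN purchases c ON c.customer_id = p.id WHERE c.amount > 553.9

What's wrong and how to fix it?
Bug: A WHERE condition on the right-hand table after LEFT JOIN drops unmatched parents

Fix: Move the right-table condition into the ON clause so unmatched parents are kept

Corrected query:
SELECT p.name, c.amount FROM customers p LEFT JOIN purchases c ON c.customer_id = p.id AND c.amount > 553.9

Result:
name  | amount 
------+--------
Eve   | 851.73 
Carol | NULL   
Alice | 1666.73
Frank | 796.05 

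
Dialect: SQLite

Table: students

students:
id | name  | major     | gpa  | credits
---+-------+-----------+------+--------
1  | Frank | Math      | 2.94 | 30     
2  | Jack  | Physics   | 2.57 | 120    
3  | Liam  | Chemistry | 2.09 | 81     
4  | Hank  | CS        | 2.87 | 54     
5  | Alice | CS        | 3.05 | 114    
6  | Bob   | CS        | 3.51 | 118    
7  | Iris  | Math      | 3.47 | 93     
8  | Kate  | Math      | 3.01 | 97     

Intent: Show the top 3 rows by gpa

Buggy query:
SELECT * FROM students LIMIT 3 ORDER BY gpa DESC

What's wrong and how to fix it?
Bug: ORDER BY cannot follow LIMIT; LIMIT is the final clause

Fix: Swap the clauses: ORDER BY first, then LIMIT

Corrected query:
SELECT * FROM students ORDER BY gpa DESC LIMIT 3

Result:
id | name  | major | gpa  | credits
---+-------+-------+------+--------
6  | Bob   | CS    | 3.51 | 118    
7  | Iris  | Math  | 3.47 | 93     
5  | Alice | CS    | 3.05 | 114    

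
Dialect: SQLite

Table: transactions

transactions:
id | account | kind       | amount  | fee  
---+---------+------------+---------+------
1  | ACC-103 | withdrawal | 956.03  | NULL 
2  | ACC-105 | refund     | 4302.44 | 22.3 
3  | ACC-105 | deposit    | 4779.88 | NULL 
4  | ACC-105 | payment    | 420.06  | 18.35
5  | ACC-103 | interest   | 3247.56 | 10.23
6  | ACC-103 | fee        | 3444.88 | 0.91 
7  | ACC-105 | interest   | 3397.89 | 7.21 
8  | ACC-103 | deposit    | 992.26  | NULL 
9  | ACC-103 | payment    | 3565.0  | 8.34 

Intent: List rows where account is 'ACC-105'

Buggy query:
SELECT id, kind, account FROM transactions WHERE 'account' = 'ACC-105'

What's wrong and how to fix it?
Bug: 'account' in single quotes is a string literal, not the column; the comparison is literal-vs-literal and never true

Fix: Reference the column as account without single quotes

Corrected query:
SELECT id, kind, account FROM transactions WHERE account = 'ACC-105'

Result:
id | kind     | account
---+----------+--------
2  | refund   | ACC-105
3  | deposit  | ACC-105
4  | payment  | ACC-105
7  | interest | ACC-105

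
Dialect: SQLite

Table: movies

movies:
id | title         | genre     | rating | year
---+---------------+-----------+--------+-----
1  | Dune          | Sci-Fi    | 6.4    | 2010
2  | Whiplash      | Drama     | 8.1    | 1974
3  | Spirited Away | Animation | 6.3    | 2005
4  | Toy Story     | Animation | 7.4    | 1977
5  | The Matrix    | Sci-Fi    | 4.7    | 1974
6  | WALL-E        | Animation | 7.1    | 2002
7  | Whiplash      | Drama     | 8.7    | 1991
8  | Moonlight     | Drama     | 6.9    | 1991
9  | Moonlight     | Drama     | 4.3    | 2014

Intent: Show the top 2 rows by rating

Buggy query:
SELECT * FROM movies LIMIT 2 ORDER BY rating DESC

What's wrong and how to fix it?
Bug: ORDER BY cannot follow LIMIT; LIMIT is the final clause

Fix: Sort with ORDER BY, then apply LIMIT

Corrected query:
SELECT * FROM movies ORDER BY rating DESC LIMIT 2

Result:
id | title    | genre | rating | year
---+----------+-------+--------+-----
7  | Whiplash | Drama | 8.7    | 1991
2  | Whiplash | Drama | 8.1    | 1974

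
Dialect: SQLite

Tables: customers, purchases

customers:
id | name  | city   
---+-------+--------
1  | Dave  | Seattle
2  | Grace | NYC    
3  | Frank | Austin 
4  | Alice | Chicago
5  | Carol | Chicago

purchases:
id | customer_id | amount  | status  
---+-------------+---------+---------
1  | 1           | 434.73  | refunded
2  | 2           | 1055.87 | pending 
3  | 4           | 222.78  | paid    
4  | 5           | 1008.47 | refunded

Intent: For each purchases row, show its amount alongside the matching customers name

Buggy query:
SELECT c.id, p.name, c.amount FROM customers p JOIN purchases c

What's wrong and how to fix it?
Bug: JOIN with no ON clause produces a cartesian product; every purchases row pairs with every customers row

Fix: Add ON c.customer_id = p.id to the JOIN

Corrected query:
SELECT c.id, p.name, c.amount FROM customers p JOIN purchases c ON c.customer_id = p.id

Result:
id | name  | amount 
---+-------+--------
1  | Dave  | 434.73 
2  | Grace | 1055.87
3  | Alice | 222.78 
4  | Carol | 1008.47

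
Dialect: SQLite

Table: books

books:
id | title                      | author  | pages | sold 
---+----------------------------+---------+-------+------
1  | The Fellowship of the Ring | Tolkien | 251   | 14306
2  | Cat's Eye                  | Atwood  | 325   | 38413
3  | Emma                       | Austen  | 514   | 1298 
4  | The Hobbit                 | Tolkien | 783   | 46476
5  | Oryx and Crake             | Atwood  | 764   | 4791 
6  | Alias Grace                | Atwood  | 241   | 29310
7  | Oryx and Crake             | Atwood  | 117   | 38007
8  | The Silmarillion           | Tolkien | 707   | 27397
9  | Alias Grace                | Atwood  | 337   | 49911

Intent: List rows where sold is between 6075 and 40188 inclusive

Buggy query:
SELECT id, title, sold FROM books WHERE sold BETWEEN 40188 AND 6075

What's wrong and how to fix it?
Bug: BETWEEN expects the lower bound first; with 40188 AND 6075 the range is empty

Fix: Swap the bounds so the smaller value comes first

Corrected query:
SELECT id, title, sold FROM books WHERE sold BETWEEN 6075 AND 40188

Result:
id | title                      | sold 
---+----------------------------+------
1  | The Fellowship of the Ring | 14306
2  | Cat's Eye                  | 38413
6  | Alias Grace                | 29310
7  | Oryx and Crake             | 38007
8  | The Silmarillion           | 27397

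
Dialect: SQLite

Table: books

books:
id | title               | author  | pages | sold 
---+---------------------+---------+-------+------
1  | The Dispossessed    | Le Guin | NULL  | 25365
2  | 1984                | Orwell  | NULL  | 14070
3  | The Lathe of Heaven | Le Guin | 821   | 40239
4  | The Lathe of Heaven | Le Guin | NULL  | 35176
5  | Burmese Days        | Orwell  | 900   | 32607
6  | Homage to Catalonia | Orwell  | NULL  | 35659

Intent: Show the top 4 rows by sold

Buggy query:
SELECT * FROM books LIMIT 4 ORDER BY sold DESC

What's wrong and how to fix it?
Bug: ORDER BY cannot follow LIMIT; LIMIT is the final clause

Fix: Sort with ORDER BY, then apply LIMIT

Corrected query:
SELECT * FROM books ORDER BY sold DESC LIMIT 4

Result:
id | title               | author  | pages | sold 
---+---------------------+---------+-------+------
3  | The Lathe of Heaven | Le Guin | 821   | 40239
6  | Homage to Catalonia | Orwell  | NULL  | 35659
4  | The Lathe of Heaven | Le Guin | NULL  | 35176
5  | Burmese Days        | Orwell  | 900   | 32607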